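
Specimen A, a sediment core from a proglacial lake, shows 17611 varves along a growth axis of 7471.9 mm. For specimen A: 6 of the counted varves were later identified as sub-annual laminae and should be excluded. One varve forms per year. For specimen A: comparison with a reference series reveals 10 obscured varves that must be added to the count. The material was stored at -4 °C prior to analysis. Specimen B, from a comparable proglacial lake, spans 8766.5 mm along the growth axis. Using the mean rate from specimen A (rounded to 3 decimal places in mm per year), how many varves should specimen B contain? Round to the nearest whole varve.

20676 varves

Specimen A: correcting the raw count gives 17611 − 6 + 10 = 17615 true varves.
A: 7471.9 mm over 17615 years gives 7471.9 / 17615 ≈ 0.424 mm per year.
B spans 8766.5 / 0.424 = 20675.71 years ≈ 20676 varves.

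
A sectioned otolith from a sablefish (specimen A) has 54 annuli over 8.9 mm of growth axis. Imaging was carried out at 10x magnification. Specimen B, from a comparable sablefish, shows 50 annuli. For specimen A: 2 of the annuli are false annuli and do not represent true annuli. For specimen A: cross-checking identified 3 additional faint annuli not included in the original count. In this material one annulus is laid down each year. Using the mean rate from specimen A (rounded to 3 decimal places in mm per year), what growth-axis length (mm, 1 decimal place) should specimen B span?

Specimen A: true annulus count = 54 − 2 + 3 = 55.
A: Extension rate ≈ 8.9 / 55 = 0.162 mm/yr.
B's length ≈ 0.162 × 50 = 8.1 mm.

8.1 mm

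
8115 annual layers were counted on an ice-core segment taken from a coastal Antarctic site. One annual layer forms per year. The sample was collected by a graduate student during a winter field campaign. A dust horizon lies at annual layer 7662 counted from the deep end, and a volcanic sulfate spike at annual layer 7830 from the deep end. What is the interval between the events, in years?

168 yr

7830 − 7662 = 168 annual layers lie between the two events.
That is 168 years at one annual layer per year.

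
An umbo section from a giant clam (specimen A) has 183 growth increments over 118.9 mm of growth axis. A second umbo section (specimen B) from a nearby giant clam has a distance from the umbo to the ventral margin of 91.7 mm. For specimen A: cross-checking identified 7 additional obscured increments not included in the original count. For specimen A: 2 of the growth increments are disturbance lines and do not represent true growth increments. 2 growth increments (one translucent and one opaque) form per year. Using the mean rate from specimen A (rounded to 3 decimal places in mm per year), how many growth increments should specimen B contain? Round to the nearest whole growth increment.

145 growth increments

Specimen A: correcting the raw count gives 183 − 2 + 7 = 188 true growth increments.
Specimen A: 188 growth increments at 2 per year is 188 / 2 = 94 years.
A: 118.9 mm over 94 years gives 118.9 / 94 ≈ 1.265 mm/year.
B spans 91.7 / 1.265 = 72.49 years; at 2 growth increments per year that is 72.49 × 2 ≈ 145 growth increments.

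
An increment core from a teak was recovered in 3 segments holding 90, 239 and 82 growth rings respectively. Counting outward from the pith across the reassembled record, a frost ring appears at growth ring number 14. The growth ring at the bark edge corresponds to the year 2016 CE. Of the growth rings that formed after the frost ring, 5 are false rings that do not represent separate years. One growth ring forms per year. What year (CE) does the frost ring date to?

Total growth rings = 90 + 239 + 82 = 411.
411 − 14 = 397 growth rings lie beyond the frost ring toward the bark edge.
Removing the 5 false growth rings leaves 397 − 5 = 392 true growth rings beyond the frost ring.
The growth ring at the bark edge is 2016 CE, so the frost ring dates to 2016 − 392 = 1624 CE.

1624 CE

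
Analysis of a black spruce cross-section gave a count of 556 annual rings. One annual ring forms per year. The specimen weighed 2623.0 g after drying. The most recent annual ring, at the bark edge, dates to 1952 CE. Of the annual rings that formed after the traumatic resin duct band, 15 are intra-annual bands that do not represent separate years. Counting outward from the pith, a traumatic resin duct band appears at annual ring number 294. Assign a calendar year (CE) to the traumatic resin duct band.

556 − 294 = 262 annual rings lie beyond the traumatic resin duct band toward the bark edge.
Removing the 15 false annual rings leaves 262 − 15 = 247 true annual rings beyond the traumatic resin duct band.
1952 − 247 = 1705 CE.

1705 CE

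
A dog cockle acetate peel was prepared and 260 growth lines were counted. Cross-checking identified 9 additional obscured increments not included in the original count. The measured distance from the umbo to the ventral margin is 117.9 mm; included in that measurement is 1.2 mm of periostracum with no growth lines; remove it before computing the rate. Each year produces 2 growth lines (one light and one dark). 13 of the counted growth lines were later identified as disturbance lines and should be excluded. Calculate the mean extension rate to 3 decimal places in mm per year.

0.912 mm per year

Adjusted count: 260 − 13 + 9 = 256 growth lines.
Dividing by 2 growth lines per year: 256 / 2 = 128 years.
Removing the 1.2 mm offcut leaves 117.9 − 1.2 = 116.7 mm.
Mean rate = 116.7 mm / 128 years ≈ 0.912 mm per year.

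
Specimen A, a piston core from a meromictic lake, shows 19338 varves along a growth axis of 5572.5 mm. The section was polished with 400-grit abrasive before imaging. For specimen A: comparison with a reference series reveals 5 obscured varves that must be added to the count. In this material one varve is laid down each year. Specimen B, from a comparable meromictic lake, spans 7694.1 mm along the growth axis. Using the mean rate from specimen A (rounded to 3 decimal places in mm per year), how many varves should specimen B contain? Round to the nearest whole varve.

Specimen A: true varve count = 19338 + 5 = 19343.
A: Mean rate = 5572.5 mm / 19343 years ≈ 0.288 mm per year.
B spans 7694.1 / 0.288 = 26715.63 years ≈ 26716 varves.

26716 varves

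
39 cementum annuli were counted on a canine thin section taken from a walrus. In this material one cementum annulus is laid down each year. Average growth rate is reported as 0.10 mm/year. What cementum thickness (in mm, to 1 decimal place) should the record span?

The record spans 39 years at 0.10 mm per year.
39 years at 0.10 mm/year gives 0.10 × 39 = 3.9 mm.

3.9 mm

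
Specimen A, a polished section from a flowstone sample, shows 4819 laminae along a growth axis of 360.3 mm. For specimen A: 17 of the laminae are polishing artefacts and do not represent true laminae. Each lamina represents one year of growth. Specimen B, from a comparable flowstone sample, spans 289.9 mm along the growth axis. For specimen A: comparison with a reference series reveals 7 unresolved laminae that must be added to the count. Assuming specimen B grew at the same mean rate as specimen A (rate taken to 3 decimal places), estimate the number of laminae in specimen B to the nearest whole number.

Specimen A: true lamina count = 4819 − 17 + 7 = 4809.
A: 360.3 mm over 4809 years gives 360.3 / 4809 ≈ 0.075 mm/yr.
B spans 289.9 / 0.075 = 3865.33 years ≈ 3865 laminae.

3865 laminae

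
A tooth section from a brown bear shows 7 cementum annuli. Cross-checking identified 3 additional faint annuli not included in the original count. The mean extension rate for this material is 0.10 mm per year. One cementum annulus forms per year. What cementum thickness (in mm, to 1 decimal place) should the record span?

1.0 mm

Correcting the raw count gives 7 + 3 = 10 true cementum annuli.
Length ≈ 0.10 × 10 = 1.0 mm.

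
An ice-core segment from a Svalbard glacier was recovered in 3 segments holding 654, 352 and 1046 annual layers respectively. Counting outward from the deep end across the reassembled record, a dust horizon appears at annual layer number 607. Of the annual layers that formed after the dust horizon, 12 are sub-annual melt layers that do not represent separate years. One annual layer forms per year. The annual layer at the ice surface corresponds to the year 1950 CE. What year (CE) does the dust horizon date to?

517 CE

Total annual layers = 654 + 352 + 1046 = 2052.
Between annual layer 607 and the ice surface there are 2052 − 607 = 1445 annual layers.
Removing the 12 false annual layers leaves 1445 − 12 = 1433 true annual layers beyond the dust horizon.
Counting back 1433 years from 1950 CE places the dust horizon in 1950 − 1433 = 517 CE.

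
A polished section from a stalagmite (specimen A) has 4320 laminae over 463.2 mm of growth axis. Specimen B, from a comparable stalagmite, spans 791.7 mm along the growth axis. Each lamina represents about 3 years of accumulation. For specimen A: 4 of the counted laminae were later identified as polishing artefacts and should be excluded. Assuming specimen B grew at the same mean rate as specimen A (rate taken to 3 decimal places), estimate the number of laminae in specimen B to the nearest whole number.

Specimen A: true lamina count = 4320 − 4 = 4316.
Specimen A: multiplying by 3 years per lamina: 4316 × 3 = 12948 years.
A: 463.2 mm over 12948 years gives 463.2 / 12948 ≈ 0.036 mm/yr.
Specimen B: 791.7 mm / 0.036 mm per year = 21991.67 years; at 3 years per lamina that is 21991.67 / 3 ≈ 7331 laminae.

7331 laminae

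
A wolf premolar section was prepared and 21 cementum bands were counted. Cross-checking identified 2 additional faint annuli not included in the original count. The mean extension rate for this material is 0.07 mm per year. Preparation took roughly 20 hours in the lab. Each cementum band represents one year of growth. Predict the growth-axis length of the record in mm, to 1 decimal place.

1.6 mm

After corrections the count is 21 + 2 = 23 cementum bands.
Predicted length = 0.07 mm/year × 23 years = 1.6 mm.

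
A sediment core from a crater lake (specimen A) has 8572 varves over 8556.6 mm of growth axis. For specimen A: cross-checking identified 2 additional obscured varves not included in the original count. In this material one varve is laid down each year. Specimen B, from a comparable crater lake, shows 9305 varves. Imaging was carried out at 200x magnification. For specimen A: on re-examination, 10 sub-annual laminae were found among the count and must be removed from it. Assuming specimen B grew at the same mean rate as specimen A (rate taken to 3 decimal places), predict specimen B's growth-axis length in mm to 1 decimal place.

9295.7 mm

Specimen A: adjusted count: 8572 − 10 + 2 = 8564 varves.
A: Extension rate ≈ 8556.6 / 8564 = 0.999 mm per year.
B's length ≈ 0.999 × 9305 = 9295.7 mm.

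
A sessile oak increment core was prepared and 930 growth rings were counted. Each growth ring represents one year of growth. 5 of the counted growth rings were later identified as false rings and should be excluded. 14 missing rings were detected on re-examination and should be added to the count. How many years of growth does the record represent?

939 yr

True growth ring count = 930 − 5 + 14 = 939.
One growth ring per year makes the duration 939 years.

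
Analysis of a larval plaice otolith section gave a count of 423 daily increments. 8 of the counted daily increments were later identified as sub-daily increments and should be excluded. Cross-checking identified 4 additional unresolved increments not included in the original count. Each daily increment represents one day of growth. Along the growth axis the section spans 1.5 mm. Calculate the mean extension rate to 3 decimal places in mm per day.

0.004 mm per day

True daily increment count = 423 − 8 + 4 = 419.
Extension rate ≈ 1.5 / 419 = 0.004 mm per day.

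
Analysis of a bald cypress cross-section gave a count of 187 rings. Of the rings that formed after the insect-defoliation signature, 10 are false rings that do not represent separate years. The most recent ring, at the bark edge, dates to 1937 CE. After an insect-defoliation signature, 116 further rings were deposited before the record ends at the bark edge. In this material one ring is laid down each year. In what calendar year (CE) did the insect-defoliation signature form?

1831 CE

116 rings post-date the insect-defoliation signature.
Removing the 10 false rings leaves 116 − 10 = 106 true rings beyond the insect-defoliation signature.
Counting back 106 years from 1937 CE places the insect-defoliation signature in 1937 − 106 = 1831 CE.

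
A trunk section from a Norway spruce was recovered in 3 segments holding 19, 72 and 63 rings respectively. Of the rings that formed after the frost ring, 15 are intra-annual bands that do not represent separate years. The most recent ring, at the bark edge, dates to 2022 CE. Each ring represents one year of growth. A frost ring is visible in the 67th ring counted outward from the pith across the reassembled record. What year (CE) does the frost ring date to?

1950 CE

Total rings = 19 + 72 + 63 = 154.
154 − 67 = 87 rings lie beyond the frost ring toward the bark edge.
87 − 15 false = 72 true rings after the frost ring.
Counting back 72 years from 2022 CE places the frost ring in 2022 − 72 = 1950 CE.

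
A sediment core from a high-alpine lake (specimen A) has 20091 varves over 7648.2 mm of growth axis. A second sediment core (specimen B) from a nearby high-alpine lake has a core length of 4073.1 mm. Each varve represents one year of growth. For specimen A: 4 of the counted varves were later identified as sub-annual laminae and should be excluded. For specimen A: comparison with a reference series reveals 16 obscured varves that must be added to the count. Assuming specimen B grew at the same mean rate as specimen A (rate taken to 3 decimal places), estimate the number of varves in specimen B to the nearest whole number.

Specimen A: true varve count = 20091 − 4 + 16 = 20103.
A: Mean rate = 7648.2 mm / 20103 years ≈ 0.380 mm/yr.
Specimen B: 4073.1 mm / 0.380 mm per year = 10718.68 years ≈ 10719 varves.

10719 varves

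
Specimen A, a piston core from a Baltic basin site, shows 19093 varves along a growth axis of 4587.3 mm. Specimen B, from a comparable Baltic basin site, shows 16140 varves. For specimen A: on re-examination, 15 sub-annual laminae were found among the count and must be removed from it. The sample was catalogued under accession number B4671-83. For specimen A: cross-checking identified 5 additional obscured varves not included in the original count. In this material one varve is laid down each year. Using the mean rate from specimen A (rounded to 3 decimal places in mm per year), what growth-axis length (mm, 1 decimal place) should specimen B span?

3873.6 mm

Specimen A: correcting the raw count gives 19093 − 15 + 5 = 19083 true varves.
A: Mean rate = 4587.3 mm / 19083 years ≈ 0.240 mm/yr.
For B, 0.240 mm/year × 16140 years = 3873.6 mm.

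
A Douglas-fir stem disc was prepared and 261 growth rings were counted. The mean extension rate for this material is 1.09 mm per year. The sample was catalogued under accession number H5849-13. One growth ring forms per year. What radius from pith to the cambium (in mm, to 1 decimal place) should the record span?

284.5 mm

261 years of growth are recorded.
Length ≈ 1.09 × 261 = 284.5 mm.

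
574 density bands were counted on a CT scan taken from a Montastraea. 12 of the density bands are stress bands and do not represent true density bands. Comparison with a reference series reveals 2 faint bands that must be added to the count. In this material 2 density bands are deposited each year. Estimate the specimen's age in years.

282 yr

Correcting the raw count gives 574 − 12 + 2 = 564 true density bands.
Dividing by 2 density bands per year: 564 / 2 = 282 years.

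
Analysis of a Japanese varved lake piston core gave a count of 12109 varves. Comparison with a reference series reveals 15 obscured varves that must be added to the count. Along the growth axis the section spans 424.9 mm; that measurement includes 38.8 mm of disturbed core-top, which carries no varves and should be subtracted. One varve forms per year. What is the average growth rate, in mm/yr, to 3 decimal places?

After corrections the count is 12109 + 15 = 12124 varves.
Net length = 424.9 − 38.8 = 386.1 mm.
Mean rate = 386.1 mm / 12124 years ≈ 0.032 mm/yr.

0.032 mm/yr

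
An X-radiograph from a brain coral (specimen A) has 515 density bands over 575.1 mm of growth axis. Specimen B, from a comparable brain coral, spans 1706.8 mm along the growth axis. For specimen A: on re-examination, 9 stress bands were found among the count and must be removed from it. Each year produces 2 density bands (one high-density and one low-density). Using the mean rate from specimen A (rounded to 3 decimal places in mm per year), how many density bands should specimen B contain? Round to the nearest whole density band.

1502 density bands

Specimen A: after corrections the count is 515 − 9 = 506 density bands.
Specimen A: dividing by 2 density bands per year: 506 / 2 = 253 years.
A: Mean rate = 575.1 mm / 253 years ≈ 2.273 mm/yr.
For B, 1706.8 / 2.273 = 750.90 years; at 2 density bands per year that is 750.90 × 2 ≈ 1502 density bands.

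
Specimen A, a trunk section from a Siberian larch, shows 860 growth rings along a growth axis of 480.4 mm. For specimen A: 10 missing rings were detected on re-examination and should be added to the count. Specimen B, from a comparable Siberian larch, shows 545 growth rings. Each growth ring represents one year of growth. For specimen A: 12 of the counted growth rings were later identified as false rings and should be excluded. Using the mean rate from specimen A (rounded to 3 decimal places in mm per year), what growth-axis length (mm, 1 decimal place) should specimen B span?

Specimen A: true growth ring count = 860 − 12 + 10 = 858.
A: Mean rate = 480.4 mm / 858 years ≈ 0.560 mm/yr.
B's length ≈ 0.560 × 545 = 305.2 mm.

305.2 mm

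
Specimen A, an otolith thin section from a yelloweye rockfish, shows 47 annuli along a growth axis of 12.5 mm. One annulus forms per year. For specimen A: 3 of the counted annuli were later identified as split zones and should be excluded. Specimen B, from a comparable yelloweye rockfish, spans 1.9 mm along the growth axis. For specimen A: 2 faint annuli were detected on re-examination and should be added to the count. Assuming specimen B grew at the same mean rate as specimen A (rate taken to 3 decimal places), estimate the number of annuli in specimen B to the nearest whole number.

7 annuli

Specimen A: adjusted count: 47 − 3 + 2 = 46 annuli.
A: 12.5 mm over 46 years gives 12.5 / 46 ≈ 0.272 mm/yr.
Specimen B: 1.9 mm / 0.272 mm per year = 6.99 years ≈ 7 annuli.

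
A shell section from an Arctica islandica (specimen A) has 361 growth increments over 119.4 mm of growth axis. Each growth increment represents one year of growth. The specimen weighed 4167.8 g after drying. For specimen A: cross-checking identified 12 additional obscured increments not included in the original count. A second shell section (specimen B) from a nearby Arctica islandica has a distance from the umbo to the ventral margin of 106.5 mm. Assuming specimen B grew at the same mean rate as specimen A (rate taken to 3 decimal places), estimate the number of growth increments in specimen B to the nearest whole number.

333 growth increments

Specimen A: adjusted count: 361 + 12 = 373 growth increments.
A: Mean rate = 119.4 mm / 373 years ≈ 0.320 mm/year.
B spans 106.5 / 0.320 = 332.81 years ≈ 333 growth increments.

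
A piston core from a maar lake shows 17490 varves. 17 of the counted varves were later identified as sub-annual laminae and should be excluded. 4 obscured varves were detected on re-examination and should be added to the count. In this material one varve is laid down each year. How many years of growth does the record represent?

17477 years

Adjusted count: 17490 − 17 + 4 = 17477 varves.
At one varve per year, that is 17477 years.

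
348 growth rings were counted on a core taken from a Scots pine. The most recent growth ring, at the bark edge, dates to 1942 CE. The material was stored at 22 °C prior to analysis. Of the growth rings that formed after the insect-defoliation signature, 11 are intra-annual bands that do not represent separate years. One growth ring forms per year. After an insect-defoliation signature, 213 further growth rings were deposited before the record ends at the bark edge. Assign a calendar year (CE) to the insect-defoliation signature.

1740 CE

213 growth rings formed after the insect-defoliation signature.
Removing the 11 false growth rings leaves 213 − 11 = 202 true growth rings beyond the insect-defoliation signature.
The growth ring at the bark edge is 1942 CE, so the insect-defoliation signature dates to 1942 − 202 = 1740 CE.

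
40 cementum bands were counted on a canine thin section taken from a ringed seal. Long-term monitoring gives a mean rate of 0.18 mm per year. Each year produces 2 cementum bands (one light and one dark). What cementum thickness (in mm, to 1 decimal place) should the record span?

With 2 cementum bands per year, 40 / 2 = 20 years.
Predicted length = 0.18 mm/year × 20 years = 3.6 mm.

3.6 mm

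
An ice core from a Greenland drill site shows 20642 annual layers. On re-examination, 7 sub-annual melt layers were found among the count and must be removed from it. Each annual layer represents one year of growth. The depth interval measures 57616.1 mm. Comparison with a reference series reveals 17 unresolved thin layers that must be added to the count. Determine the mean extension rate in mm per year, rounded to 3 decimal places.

True annual layer count = 20642 − 7 + 17 = 20652.
57616.1 mm over 20652 years gives 57616.1 / 20652 ≈ 2.790 mm per year.

2.790 mm per year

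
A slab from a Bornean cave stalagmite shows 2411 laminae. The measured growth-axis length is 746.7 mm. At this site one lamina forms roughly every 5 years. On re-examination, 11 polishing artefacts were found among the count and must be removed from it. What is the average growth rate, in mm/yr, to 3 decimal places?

Correcting the raw count gives 2411 − 11 = 2400 true laminae.
2400 laminae at 5 years each span 2400 × 5 = 12000 years.
Extension rate ≈ 746.7 / 12000 = 0.062 mm/yr.

0.062 mm/yr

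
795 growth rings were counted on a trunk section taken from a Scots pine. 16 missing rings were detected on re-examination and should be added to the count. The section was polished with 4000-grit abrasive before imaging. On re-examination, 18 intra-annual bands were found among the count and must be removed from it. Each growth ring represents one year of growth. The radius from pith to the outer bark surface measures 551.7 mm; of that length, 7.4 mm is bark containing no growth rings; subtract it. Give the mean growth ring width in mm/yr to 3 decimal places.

0.686 mm/yr

Adjusted count: 795 − 18 + 16 = 793 growth rings.
The growth record spans 551.7 − 7.4 = 544.3 mm.
Extension rate ≈ 544.3 / 793 = 0.686 mm/yr.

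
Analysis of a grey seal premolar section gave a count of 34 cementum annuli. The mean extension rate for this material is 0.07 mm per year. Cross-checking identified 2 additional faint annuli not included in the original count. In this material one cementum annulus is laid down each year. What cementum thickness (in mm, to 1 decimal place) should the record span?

2.5 mm

Correcting the raw count gives 34 + 2 = 36 true cementum annuli.
36 years at 0.07 mm/year gives 0.07 × 36 = 2.5 mm.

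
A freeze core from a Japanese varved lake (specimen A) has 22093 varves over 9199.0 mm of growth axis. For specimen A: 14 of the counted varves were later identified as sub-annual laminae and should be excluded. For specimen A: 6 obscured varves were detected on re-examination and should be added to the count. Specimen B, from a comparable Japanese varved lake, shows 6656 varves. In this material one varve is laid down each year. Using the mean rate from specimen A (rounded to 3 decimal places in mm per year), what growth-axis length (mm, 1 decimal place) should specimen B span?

Specimen A: true varve count = 22093 − 14 + 6 = 22085.
A: 9199.0 mm over 22085 years gives 9199.0 / 22085 ≈ 0.417 mm/year.
For B, 0.417 mm/year × 6656 years = 2775.6 mm.

2775.6 mm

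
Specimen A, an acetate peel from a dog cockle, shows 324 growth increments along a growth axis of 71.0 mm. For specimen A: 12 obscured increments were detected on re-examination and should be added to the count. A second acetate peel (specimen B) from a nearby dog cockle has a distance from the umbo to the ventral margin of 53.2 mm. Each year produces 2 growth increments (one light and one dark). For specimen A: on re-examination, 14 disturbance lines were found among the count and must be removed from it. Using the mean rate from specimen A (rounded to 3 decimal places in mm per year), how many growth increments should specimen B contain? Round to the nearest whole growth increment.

241 growth increments

Specimen A: adjusted count: 324 − 14 + 12 = 322 growth increments.
Specimen A: 322 growth increments at 2 per year is 322 / 2 = 161 years.
A: 71.0 mm over 161 years gives 71.0 / 161 ≈ 0.441 mm/yr.
For B, 53.2 / 0.441 = 120.63 years; at 2 growth increments per year that is 120.63 × 2 ≈ 241 growth increments.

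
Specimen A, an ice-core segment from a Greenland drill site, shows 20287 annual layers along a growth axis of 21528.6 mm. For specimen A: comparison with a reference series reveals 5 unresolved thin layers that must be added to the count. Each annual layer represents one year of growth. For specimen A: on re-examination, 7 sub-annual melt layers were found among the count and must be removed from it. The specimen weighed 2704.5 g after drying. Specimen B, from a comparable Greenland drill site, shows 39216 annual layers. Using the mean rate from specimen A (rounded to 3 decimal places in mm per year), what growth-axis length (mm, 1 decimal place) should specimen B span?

Specimen A: true annual layer count = 20287 − 7 + 5 = 20285.
A: 21528.6 mm over 20285 years gives 21528.6 / 20285 ≈ 1.061 mm/yr.
Length of B = 1.061 × 39216 = 41608.2 mm.

41608.2 mm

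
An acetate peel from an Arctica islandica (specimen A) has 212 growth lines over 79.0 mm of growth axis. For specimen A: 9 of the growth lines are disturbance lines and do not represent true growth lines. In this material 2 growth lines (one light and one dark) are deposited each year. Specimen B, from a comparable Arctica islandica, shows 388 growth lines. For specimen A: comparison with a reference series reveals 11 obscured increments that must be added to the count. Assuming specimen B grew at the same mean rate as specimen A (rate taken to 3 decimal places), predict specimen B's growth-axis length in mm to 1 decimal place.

143.2 mm

Specimen A: correcting the raw count gives 212 − 9 + 11 = 214 true growth lines.
Specimen A: with 2 growth lines per year, 214 / 2 = 107 years.
A: Extension rate ≈ 79.0 / 107 = 0.738 mm/yr.
Specimen B: 388 growth lines at 2 per year is 388 / 2 = 194 years. For B, 0.738 mm/year × 194 years = 143.2 mm.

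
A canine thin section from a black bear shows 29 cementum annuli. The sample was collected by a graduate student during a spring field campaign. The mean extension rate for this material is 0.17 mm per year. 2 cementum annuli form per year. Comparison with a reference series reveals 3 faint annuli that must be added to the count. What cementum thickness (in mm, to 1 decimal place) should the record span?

2.7 mm

Correcting the raw count gives 29 + 3 = 32 true cementum annuli.
32 cementum annuli at 2 per year is 32 / 2 = 16 years.
Length ≈ 0.17 × 16 = 2.7 mm.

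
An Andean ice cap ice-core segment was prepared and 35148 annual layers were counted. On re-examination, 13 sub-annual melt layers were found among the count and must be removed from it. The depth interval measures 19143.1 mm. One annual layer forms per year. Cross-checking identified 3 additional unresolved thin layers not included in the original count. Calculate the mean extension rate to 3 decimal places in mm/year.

After corrections the count is 35148 − 13 + 3 = 35138 annual layers.
Extension rate ≈ 19143.1 / 35138 = 0.545 mm/year.

0.545 mm/year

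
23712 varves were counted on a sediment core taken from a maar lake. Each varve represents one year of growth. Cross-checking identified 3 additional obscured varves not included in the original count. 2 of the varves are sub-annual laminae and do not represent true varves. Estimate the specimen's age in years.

Correcting the raw count gives 23712 − 2 + 3 = 23713 true varves.
At one varve per year, that is 23713 years.

23713 years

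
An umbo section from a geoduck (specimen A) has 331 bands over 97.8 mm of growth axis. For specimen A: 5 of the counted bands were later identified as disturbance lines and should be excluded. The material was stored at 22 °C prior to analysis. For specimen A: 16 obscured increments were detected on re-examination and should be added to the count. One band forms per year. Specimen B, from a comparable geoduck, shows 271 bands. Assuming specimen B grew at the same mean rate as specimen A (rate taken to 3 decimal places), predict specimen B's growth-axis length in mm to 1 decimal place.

Specimen A: after corrections the count is 331 − 5 + 16 = 342 bands.
A: 97.8 mm over 342 years gives 97.8 / 342 ≈ 0.286 mm per year.
Length of B = 0.286 × 271 = 77.5 mm.

77.5 mm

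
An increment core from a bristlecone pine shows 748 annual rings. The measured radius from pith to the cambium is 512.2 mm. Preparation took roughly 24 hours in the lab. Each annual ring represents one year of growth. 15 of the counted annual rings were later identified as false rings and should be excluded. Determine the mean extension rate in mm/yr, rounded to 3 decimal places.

0.699 mm/yr

True annual ring count = 748 − 15 = 733.
Extension rate ≈ 512.2 / 733 = 0.699 mm/yr.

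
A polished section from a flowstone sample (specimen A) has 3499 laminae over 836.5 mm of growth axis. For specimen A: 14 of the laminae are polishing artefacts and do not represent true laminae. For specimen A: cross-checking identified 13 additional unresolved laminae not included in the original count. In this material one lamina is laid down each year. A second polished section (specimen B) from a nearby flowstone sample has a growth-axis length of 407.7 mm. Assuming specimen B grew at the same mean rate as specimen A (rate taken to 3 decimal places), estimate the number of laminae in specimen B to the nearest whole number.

Specimen A: adjusted count: 3499 − 14 + 13 = 3498 laminae.
A: 836.5 mm over 3498 years gives 836.5 / 3498 ≈ 0.239 mm/yr.
B spans 407.7 / 0.239 = 1705.86 years ≈ 1706 laminae.

1706 laminae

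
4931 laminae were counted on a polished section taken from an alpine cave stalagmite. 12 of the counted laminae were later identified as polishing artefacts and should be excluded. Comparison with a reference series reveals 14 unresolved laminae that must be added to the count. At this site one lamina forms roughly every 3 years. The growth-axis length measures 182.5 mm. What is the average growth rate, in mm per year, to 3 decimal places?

True lamina count = 4931 − 12 + 14 = 4933.
At 3 years per lamina, 4933 × 3 = 14799 years.
Mean rate = 182.5 mm / 14799 years ≈ 0.012 mm per year.

0.012 mm per year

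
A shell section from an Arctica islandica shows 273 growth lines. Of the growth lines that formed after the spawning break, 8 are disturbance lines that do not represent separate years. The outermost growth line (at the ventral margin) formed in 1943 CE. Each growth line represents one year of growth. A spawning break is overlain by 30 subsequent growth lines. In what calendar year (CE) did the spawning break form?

There are 30 growth lines younger than the spawning break.
Excluding 8 false growth lines: 30 − 8 = 22.
Counting back 22 years from 1943 CE places the spawning break in 1943 − 22 = 1921 CE.

1921 CE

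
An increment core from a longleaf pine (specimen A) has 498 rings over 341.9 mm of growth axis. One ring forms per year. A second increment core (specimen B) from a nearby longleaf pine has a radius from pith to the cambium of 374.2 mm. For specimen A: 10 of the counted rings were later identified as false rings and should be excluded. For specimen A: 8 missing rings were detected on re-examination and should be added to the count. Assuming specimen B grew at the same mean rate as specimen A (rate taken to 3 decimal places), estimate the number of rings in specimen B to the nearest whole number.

543 rings

Specimen A: true ring count = 498 − 10 + 8 = 496.
A: 341.9 mm over 496 years gives 341.9 / 496 ≈ 0.689 mm/year.
Specimen B: 374.2 mm / 0.689 mm per year = 543.11 years ≈ 543 rings.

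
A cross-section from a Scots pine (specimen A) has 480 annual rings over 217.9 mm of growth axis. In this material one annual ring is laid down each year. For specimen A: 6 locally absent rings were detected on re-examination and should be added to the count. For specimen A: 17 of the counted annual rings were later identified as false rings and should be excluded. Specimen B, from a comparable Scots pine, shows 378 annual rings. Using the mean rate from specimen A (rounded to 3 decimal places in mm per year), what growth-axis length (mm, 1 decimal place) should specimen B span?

175.8 mm

Specimen A: after corrections the count is 480 − 17 + 6 = 469 annual rings.
A: Mean rate = 217.9 mm / 469 years ≈ 0.465 mm per year.
B's length ≈ 0.465 × 378 = 175.8 mm.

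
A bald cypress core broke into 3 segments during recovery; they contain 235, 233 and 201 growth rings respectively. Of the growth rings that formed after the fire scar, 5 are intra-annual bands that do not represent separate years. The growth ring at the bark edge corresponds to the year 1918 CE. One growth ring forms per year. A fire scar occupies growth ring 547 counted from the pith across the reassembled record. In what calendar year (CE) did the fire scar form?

1801 CE

Total growth rings = 235 + 233 + 201 = 669.
The fire scar sits at growth ring 547 from the pith, so 669 − 547 = 122 growth rings formed after it.
Excluding 5 false growth rings: 122 − 5 = 117.
The growth ring at the bark edge is 1918 CE, so the fire scar dates to 1918 − 117 = 1801 CE.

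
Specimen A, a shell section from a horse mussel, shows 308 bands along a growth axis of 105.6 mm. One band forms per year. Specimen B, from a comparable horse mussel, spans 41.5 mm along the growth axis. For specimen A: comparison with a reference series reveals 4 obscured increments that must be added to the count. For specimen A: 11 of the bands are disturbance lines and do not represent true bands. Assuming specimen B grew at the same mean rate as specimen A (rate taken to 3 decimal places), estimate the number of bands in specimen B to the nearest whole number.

Specimen A: after corrections the count is 308 − 11 + 4 = 301 bands.
A: Mean rate = 105.6 mm / 301 years ≈ 0.351 mm/yr.
For B, 41.5 / 0.351 = 118.23 years ≈ 118 bands.

118 bands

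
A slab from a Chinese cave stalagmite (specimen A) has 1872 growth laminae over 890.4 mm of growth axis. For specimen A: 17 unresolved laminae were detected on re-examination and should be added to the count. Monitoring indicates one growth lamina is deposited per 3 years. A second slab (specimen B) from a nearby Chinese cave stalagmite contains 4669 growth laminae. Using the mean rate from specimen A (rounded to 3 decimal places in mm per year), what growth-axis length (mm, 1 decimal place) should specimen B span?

Specimen A: adjusted count: 1872 + 17 = 1889 growth laminae.
Specimen A: multiplying by 3 years per growth lamina: 1889 × 3 = 5667 years.
A: Extension rate ≈ 890.4 / 5667 = 0.157 mm per year.
Specimen B: at 3 years per growth lamina, 4669 × 3 = 14007 years. For B, 0.157 mm/year × 14007 years = 2199.1 mm.

2199.1 mm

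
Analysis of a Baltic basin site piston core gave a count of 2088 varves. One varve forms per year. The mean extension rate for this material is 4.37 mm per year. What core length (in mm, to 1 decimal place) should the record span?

The record spans 2088 years at 4.37 mm per year.
2088 years at 4.37 mm/year gives 4.37 × 2088 = 9124.6 mm.

9124.6 mm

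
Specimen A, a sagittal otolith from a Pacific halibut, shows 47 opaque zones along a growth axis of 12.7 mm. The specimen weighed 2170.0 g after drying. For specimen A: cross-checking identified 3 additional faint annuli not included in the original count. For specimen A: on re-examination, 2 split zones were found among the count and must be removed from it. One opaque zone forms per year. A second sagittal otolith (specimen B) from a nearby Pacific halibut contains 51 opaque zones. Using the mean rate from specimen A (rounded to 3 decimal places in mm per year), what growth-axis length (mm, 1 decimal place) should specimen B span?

13.5 mm

Specimen A: after corrections the count is 47 − 2 + 3 = 48 opaque zones.
A: Mean rate = 12.7 mm / 48 years ≈ 0.265 mm/yr.
Length of B = 0.265 × 51 = 13.5 mm.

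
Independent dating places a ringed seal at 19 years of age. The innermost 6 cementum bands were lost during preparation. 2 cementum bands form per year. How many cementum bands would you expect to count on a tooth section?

19 years at 2 cementum bands per year gives 19 × 2 = 38 cementum bands.
Subtracting the 6 cementum bands not captured gives 38 − 6 = 32 cementum bands in the record.

32 cementum bands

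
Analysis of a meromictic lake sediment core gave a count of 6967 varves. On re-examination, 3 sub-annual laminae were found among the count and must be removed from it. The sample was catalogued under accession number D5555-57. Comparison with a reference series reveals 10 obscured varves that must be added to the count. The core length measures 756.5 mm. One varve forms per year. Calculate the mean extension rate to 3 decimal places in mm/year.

Correcting the raw count gives 6967 − 3 + 10 = 6974 true varves.
Extension rate ≈ 756.5 / 6974 = 0.108 mm/year.

0.108 mm/year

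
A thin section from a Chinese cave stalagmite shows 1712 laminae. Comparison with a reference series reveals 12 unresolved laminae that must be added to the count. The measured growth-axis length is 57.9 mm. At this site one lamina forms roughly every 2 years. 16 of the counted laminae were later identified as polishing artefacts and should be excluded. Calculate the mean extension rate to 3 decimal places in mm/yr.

0.017 mm/yr

Correcting the raw count gives 1712 − 16 + 12 = 1708 true laminae.
1708 laminae at 2 years each span 1708 × 2 = 3416 years.
57.9 mm over 3416 years gives 57.9 / 3416 ≈ 0.017 mm/yr.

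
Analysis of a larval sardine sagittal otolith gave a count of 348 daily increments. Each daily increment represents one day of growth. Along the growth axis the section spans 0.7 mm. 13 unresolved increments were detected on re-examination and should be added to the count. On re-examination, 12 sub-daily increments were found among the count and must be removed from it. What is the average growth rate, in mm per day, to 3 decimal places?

0.002 mm per day

True daily increment count = 348 − 12 + 13 = 349.
0.7 mm over 349 days gives 0.7 / 349 ≈ 0.002 mm per day.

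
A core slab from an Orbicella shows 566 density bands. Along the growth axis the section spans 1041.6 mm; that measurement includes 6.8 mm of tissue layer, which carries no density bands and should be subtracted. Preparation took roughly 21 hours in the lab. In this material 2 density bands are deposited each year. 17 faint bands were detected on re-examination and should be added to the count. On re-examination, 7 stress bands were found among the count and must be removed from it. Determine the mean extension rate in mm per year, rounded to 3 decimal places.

3.593 mm per year

True density band count = 566 − 7 + 17 = 576.
With 2 density bands per year, 576 / 2 = 288 years.
Net length = 1041.6 − 6.8 = 1034.8 mm.
1034.8 mm over 288 years gives 1034.8 / 288 ≈ 3.593 mm per year.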